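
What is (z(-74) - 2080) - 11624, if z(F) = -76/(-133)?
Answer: -95924/7 ≈ -13703.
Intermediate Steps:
z(F) = 4/7 (z(F) = -76*(-1/133) = 4/7)
(z(-74) - 2080) - 11624 = (4/7 - 2080) - 11624 = -14556/7 - 11624 = -95924/7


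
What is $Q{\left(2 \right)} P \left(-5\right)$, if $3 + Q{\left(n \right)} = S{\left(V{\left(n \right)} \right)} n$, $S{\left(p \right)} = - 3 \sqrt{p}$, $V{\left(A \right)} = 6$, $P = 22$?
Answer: $330 + 660 \sqrt{6} \approx 1946.7$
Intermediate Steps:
$Q{\left(n \right)} = -3 - 3 n \sqrt{6}$ ($Q{\left(n \right)} = -3 + - 3 \sqrt{6} n = -3 - 3 n \sqrt{6}$)
$Q{\left(2 \right)} P \left(-5\right) = \left(-3 - 6 \sqrt{6}\right) 22 \left(-5\right) = \left(-66 - 132 \sqrt{6}\right) \left(-5\right) = 330 + 660 \sqrt{6}$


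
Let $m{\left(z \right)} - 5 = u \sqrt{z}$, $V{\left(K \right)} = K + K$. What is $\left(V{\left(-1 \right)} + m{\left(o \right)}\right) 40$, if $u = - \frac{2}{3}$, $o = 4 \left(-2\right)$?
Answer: $120 - \frac{160 i \sqrt{2}}{3} \approx 120.0 - 75.425 i$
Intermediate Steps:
$V{\left(K \right)} = 2 K$
$o = -8$
$u = - \frac{2}{3}$ ($u = \left(-2\right) \frac{1}{3} = - \frac{2}{3} \approx -0.66667$)
$m{\left(z \right)} = 5 - \frac{2 \sqrt{z}}{3}$
$\left(V{\left(-1 \right)} + m{\left(o \right)}\right) 40 = \left(2 \left(-1\right) + \left(5 - \frac{2 \sqrt{-8}}{3}\right)\right) 40 = \left(-2 + \left(5 - \frac{2 \cdot 2 i \sqrt{2}}{3}\right)\right) 40 = \left(-2 + \left(5 - \frac{4 i \sqrt{2}}{3}\right)\right) 40 = \left(3 - \frac{4 i \sqrt{2}}{3}\right) 40 = 120 - \frac{160 i \sqrt{2}}{3}$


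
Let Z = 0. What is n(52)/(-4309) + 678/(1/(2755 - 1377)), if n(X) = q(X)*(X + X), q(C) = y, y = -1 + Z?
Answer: 4025829860/4309 ≈ 9.3428e+5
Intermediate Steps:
y = -1 (y = -1 + 0 = -1)
q(C) = -1
n(X) = -2*X (n(X) = -(X + X) = -2*X)
n(52)/(-4309) + 678/(1/(2755 - 1377)) = -2*52/(-4309) + 678/(1/(2755 - 1377)) = -104*(-1/4309) + 678/(1/1378) = 104/4309 + 678/(1/1378) = 104/4309 + 678*1378 = 104/4309 + 934284 = 4025829860/4309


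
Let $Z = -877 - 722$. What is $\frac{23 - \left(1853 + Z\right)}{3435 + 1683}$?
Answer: $- \frac{77}{1706} \approx -0.045135$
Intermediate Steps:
$Z = -1599$ ($Z = -877 - 722 = -1599$)
$\frac{23 - \left(1853 + Z\right)}{3435 + 1683} = \frac{23 - 254}{3435 + 1683} = \frac{23 + \left(-1853 + 1599\right)}{5118} = \left(23 - 254\right) \frac{1}{5118} = \left(-231\right) \frac{1}{5118} = - \frac{77}{1706}$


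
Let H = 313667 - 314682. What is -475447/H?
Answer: 67921/145 ≈ 468.42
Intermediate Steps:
H = -1015
-475447/H = -475447/(-1015) = -475447*(-1/1015) = 67921/145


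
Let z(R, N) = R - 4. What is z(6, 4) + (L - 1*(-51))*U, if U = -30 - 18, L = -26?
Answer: -1198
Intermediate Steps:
z(R, N) = -4 + R
U = -48
z(6, 4) + (L - 1*(-51))*U = (-4 + 6) + (-26 - 1*(-51))*(-48) = 2 + (-26 + 51)*(-48) = 2 + 25*(-48) = 2 - 1200 = -1198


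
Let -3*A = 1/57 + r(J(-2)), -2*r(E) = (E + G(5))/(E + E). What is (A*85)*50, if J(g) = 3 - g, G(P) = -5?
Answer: -4250/171 ≈ -24.854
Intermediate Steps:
r(E) = -(-5 + E)/(4*E) (r(E) = -(E - 5)/(2*(E + E)) = -(-5 + E)/(2*(2*E)) = -(-5 + E)*1/(2*E)/2 = -(-5 + E)/(4*E))
A = -1/171 (A = -(1/57 + (5 - (3 - 1*(-2)))/(4*(3 - 1*(-2))))/3 = -(1/57 + (5 - (3 + 2))/(4*(3 + 2)))/3 = -(1/57 + (1/4)*(5 - 1*5)/5)/3 = -(1/57 + (1/4)*(1/5)*(5 - 5))/3 = -(1/57 + (1/4)*(1/5)*0)/3 = -(1/57 + 0)/3 = -1/3*1/57 = -1/171 ≈ -0.0058480)
(A*85)*50 = -1/171*85*50 = -85/171*50 = -4250/171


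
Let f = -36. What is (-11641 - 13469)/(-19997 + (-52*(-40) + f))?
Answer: 25110/17953 ≈ 1.3987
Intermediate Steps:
(-11641 - 13469)/(-19997 + (-52*(-40) + f)) = (-11641 - 13469)/(-19997 + (-52*(-40) - 36)) = -25110/(-19997 + (2080 - 36)) = -25110/(-19997 + 2044) = -25110/(-17953) = -25110*(-1/17953) = 25110/17953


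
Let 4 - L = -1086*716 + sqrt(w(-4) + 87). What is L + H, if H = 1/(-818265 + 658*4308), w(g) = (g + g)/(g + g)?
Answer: 1567911534421/2016399 - 2*sqrt(22) ≈ 7.7757e+5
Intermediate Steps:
w(g) = 1 (w(g) = (2*g)/((2*g)) = (2*g)*(1/(2*g)) = 1)
H = 1/2016399 (H = 1/(-818265 + 2834664) = 1/2016399 ≈ 4.9593e-7)
L = 777580 - 2*sqrt(22) (L = 4 - (-1086*716 + sqrt(1 + 87)) = 4 - (-777576 + sqrt(88)) = 4 - (-777576 + 2*sqrt(22)) = 4 + (777576 - 2*sqrt(22)) = 777580 - 2*sqrt(22) ≈ 7.7757e+5)
L + H = (777580 - 2*sqrt(22)) + 1/2016399 = 1567911534421/2016399 - 2*sqrt(22)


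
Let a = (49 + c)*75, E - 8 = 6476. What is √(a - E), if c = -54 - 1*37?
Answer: I*√9634 ≈ 98.153*I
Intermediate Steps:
E = 6484 (E = 8 + 6476 = 6484)
c = -91 (c = -54 - 37 = -91)
a = -3150 (a = (49 - 91)*75 = -42*75 = -3150)
√(a - E) = √(-3150 - 1*6484) = √(-3150 - 6484) = √(-9634) = I*√9634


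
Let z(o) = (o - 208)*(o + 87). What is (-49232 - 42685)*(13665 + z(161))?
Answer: -184661253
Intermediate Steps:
z(o) = (-208 + o)*(87 + o)
(-49232 - 42685)*(13665 + z(161)) = (-49232 - 42685)*(13665 + (-18096 + 161² - 121*161)) = -91917*(13665 + (-18096 + 25921 - 19481)) = -91917*(13665 - 11656) = -91917*2009 = -184661253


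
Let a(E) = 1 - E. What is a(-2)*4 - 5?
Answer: 7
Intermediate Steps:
a(-2)*4 - 5 = (1 - 1*(-2))*4 - 5 = (1 + 2)*4 - 5 = 3*4 - 5 = 12 - 5 = 7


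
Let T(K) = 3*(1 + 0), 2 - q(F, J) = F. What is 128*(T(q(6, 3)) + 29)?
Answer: 4096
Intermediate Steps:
q(F, J) = 2 - F
T(K) = 3 (T(K) = 3*1 = 3)
128*(T(q(6, 3)) + 29) = 128*(3 + 29) = 128*32 = 4096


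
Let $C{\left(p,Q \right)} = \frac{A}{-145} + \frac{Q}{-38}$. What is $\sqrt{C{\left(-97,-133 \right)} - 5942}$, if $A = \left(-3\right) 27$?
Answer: $\frac{i \sqrt{499380870}}{290} \approx 77.058 i$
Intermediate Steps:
$A = -81$
$C{\left(p,Q \right)} = \frac{81}{145} - \frac{Q}{38}$ ($C{\left(p,Q \right)} = - \frac{81}{-145} + \frac{Q}{-38} = \left(-81\right) \left(- \frac{1}{145}\right) + Q \left(- \frac{1}{38}\right) = \frac{81}{145} - \frac{Q}{38}$)
$\sqrt{C{\left(-97,-133 \right)} - 5942} = \sqrt{\left(\frac{81}{145} - - \frac{7}{2}\right) - 5942} = \sqrt{\left(\frac{81}{145} + \frac{7}{2}\right) - 5942} = \sqrt{\frac{1177}{290} - 5942} = \sqrt{- \frac{1722003}{290}} = \frac{i \sqrt{499380870}}{290}$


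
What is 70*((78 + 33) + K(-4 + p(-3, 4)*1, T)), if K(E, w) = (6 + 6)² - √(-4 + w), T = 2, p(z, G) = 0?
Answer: 17850 - 70*I*√2 ≈ 17850.0 - 98.995*I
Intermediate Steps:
K(E, w) = 144 - √(-4 + w) (K(E, w) = 12² - √(-4 + w) = 144 - √(-4 + w))
70*((78 + 33) + K(-4 + p(-3, 4)*1, T)) = 70*((78 + 33) + (144 - √(-4 + 2))) = 70*(111 + (144 - √(-2))) = 70*(111 + (144 - I*√2)) = 70*(255 - I*√2) = 17850 - 70*I*√2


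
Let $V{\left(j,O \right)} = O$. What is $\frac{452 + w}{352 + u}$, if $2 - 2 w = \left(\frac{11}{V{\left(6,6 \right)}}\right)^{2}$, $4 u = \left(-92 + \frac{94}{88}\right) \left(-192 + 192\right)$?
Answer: $\frac{32495}{25344} \approx 1.2822$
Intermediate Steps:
$u = 0$ ($u = \frac{\left(-92 + \frac{94}{88}\right) \left(-192 + 192\right)}{4} = \frac{\left(-92 + 94 \cdot \frac{1}{88}\right) 0}{4} = \frac{\left(-92 + \frac{47}{44}\right) 0}{4} = \frac{\left(- \frac{4001}{44}\right) 0}{4} = \frac{1}{4} \cdot 0 = 0$)
$w = - \frac{49}{72}$ ($w = 1 - \frac{\left(\frac{11}{6}\right)^{2}}{2} = 1 - \frac{121}{72} = - \frac{49}{72} \approx -0.68056$)
$\frac{452 + w}{352 + u} = \frac{452 - \frac{49}{72}}{352 + 0} = \frac{32495}{72 \cdot 352} = \frac{32495}{72} \cdot \frac{1}{352} = \frac{32495}{25344}$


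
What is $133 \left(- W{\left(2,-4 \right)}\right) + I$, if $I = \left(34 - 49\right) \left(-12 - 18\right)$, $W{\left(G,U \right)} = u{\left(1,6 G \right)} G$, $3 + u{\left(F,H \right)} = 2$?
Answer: $716$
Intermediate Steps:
$u{\left(F,H \right)} = -1$ ($u{\left(F,H \right)} = -3 + 2 = -1$)
$W{\left(G,U \right)} = - G$
$I = 450$ ($I = - 15 \left(-12 - 18\right) = \left(-15\right) \left(-30\right) = 450$)
$133 \left(- W{\left(2,-4 \right)}\right) + I = 133 \left(- \left(-1\right) 2\right) + 450 = 133 \left(\left(-1\right) \left(-2\right)\right) + 450 = 133 \cdot 2 + 450 = 266 + 450 = 716$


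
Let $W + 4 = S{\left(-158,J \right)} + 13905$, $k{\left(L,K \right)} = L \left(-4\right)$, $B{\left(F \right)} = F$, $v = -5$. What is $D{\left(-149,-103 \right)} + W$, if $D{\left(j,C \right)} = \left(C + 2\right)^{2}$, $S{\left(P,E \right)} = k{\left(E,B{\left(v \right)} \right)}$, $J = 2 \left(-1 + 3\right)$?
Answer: $24086$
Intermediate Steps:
$k{\left(L,K \right)} = - 4 L$
$J = 4$ ($J = 2 \cdot 2 = 4$)
$S{\left(P,E \right)} = - 4 E$
$D{\left(j,C \right)} = \left(2 + C\right)^{2}$
$W = 13885$ ($W = -4 + \left(\left(-4\right) 4 + 13905\right) = -4 + \left(-16 + 13905\right) = -4 + 13889 = 13885$)
$D{\left(-149,-103 \right)} + W = \left(2 - 103\right)^{2} + 13885 = \left(-101\right)^{2} + 13885 = 10201 + 13885 = 24086$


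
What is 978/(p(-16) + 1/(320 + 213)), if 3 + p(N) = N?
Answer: -260637/5063 ≈ -51.479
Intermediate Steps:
p(N) = -3 + N
978/(p(-16) + 1/(320 + 213)) = 978/((-3 - 16) + 1/(320 + 213)) = 978/(-19 + 1/533) = 978/(-10126/533) = 978*(-533/10126) = -260637/5063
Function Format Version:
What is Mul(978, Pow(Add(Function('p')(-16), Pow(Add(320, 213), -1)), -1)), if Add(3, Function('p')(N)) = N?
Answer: Rational(-260637, 5063) ≈ -51.479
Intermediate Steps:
Function('p')(N) = Add(-3, N)
Mul(978, Pow(Add(Function('p')(-16), Pow(Add(320, 213), -1)), -1)) = Mul(978, Pow(Add(Add(-3, -16), Pow(Add(320, 213), -1)), -1)) = Mul(978, Pow(Add(-19, Pow(533, -1)), -1)) = Mul(978, Pow(Add(-19, Rational(1, 533)), -1)) = Mul(978, Pow(Rational(-10126, 533), -1)) = Mul(978, Rational(-533, 10126)) = Rational(-260637, 5063)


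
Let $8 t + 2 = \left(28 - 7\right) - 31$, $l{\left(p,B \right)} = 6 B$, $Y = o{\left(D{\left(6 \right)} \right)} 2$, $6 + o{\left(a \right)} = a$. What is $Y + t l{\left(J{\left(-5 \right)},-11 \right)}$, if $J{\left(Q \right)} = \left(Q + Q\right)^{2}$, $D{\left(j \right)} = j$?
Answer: $99$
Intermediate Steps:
$o{\left(a \right)} = -6 + a$
$J{\left(Q \right)} = 4 Q^{2}$ ($J{\left(Q \right)} = \left(2 Q\right)^{2} = 4 Q^{2}$)
$Y = 0$ ($Y = \left(-6 + 6\right) 2 = 0 \cdot 2 = 0$)
$t = - \frac{3}{2}$ ($t = - \frac{1}{4} + \frac{\left(28 - 7\right) - 31}{8} = - \frac{1}{4} + \frac{21 - 31}{8} = - \frac{1}{4} + \frac{1}{8} \left(-10\right) = - \frac{1}{4} - \frac{5}{4} = - \frac{3}{2} \approx -1.5$)
$Y + t l{\left(J{\left(-5 \right)},-11 \right)} = 0 - \frac{3 \cdot 6 \left(-11\right)}{2} = 0 - -99 = 0 + 99 = 99$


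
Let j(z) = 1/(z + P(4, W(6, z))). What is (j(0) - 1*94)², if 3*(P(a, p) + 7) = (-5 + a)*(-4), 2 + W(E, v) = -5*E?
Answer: 2563201/289 ≈ 8869.2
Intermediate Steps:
W(E, v) = -2 - 5*E
P(a, p) = -⅓ - 4*a/3 (P(a, p) = -7 + ((-5 + a)*(-4))/3 = -7 + (20 - 4*a)/3 = -7 + (20/3 - 4*a/3) = -⅓ - 4*a/3)
j(z) = 1/(-17/3 + z) (j(z) = 1/(z + (-⅓ - 4/3*4)) = 1/(z + (-⅓ - 16/3)) = 1/(z - 17/3) = 1/(-17/3 + z))
(j(0) - 1*94)² = (3/(-17 + 3*0) - 1*94)² = (3/(-17 + 0) - 94)² = (3/(-17) - 94)² = (3*(-1/17) - 94)² = (-3/17 - 94)² = (-1601/17)² = 2563201/289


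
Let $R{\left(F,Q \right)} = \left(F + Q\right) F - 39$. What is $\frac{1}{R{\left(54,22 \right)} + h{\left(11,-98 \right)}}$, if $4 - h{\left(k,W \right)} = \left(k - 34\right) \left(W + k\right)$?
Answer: $\frac{1}{2068} \approx 0.00048356$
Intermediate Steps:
$h{\left(k,W \right)} = 4 - \left(-34 + k\right) \left(W + k\right)$ ($h{\left(k,W \right)} = 4 - \left(k - 34\right) \left(W + k\right) = 4 - \left(-34 + k\right) \left(W + k\right)$)
$R{\left(F,Q \right)} = -39 + F \left(F + Q\right)$ ($R{\left(F,Q \right)} = F \left(F + Q\right) - 39 = -39 + F \left(F + Q\right)$)
$\frac{1}{R{\left(54,22 \right)} + h{\left(11,-98 \right)}} = \frac{1}{\left(-39 + 54^{2} + 54 \cdot 22\right) + \left(4 - 11^{2} + 34 \left(-98\right) + 34 \cdot 11 - \left(-98\right) 11\right)} = \frac{1}{\left(-39 + 2916 + 1188\right) + \left(4 - 121 - 3332 + 374 + 1078\right)} = \frac{1}{4065 + \left(4 - 121 - 3332 + 374 + 1078\right)} = \frac{1}{4065 - 1997} = \frac{1}{2068}$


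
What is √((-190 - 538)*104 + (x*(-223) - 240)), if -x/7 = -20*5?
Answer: 2*I*√58013 ≈ 481.72*I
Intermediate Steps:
x = 700 (x = -(-140)*5 = -7*(-100) = 700)
√((-190 - 538)*104 + (x*(-223) - 240)) = √((-190 - 538)*104 + (700*(-223) - 240)) = √(-728*104 + (-156100 - 240)) = √(-75712 - 156340) = √(-232052) = 2*I*√58013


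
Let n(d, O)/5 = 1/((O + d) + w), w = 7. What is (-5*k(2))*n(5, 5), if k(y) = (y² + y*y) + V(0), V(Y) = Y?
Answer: -200/17 ≈ -11.765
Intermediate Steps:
n(d, O) = 5/(7 + O + d) (n(d, O) = 5/((O + d) + 7) = 5/(7 + O + d))
k(y) = 2*y² (k(y) = (y² + y*y) + 0 = (y² + y²) + 0 = 2*y² + 0 = 2*y²)
(-5*k(2))*n(5, 5) = (-10*2²)*(5/(7 + 5 + 5)) = (-10*4)*(5/17) = (-5*8)*(5*(1/17)) = -40*5/17 = -200/17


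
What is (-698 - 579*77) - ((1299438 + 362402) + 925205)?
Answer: -2632326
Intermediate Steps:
(-698 - 579*77) - ((1299438 + 362402) + 925205) = (-698 - 44583) - (1661840 + 925205) = -45281 - 1*2587045 = -45281 - 2587045 = -2632326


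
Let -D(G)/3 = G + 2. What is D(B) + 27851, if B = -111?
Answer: 28178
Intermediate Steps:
D(G) = -6 - 3*G (D(G) = -3*(G + 2) = -3*(2 + G) = -6 - 3*G)
D(B) + 27851 = (-6 - 3*(-111)) + 27851 = (-6 + 333) + 27851 = 327 + 27851 = 28178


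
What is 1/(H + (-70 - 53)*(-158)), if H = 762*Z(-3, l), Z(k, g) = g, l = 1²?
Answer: 1/20196 ≈ 4.9515e-5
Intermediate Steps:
l = 1
H = 762 (H = 762*1 = 762)
1/(H + (-70 - 53)*(-158)) = 1/(762 + (-70 - 53)*(-158)) = 1/(762 - 123*(-158)) = 1/(762 + 19434) = 1/20196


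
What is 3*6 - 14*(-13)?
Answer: 200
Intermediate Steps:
3*6 - 14*(-13) = 18 + 182 = 200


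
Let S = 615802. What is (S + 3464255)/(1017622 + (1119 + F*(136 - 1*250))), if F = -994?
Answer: 4080057/1132057 ≈ 3.6041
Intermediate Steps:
(S + 3464255)/(1017622 + (1119 + F*(136 - 1*250))) = (615802 + 3464255)/(1017622 + (1119 - 994*(136 - 1*250))) = 4080057/(1017622 + (1119 - 994*(136 - 250))) = 4080057/(1017622 + (1119 - 994*(-114))) = 4080057/(1017622 + (1119 + 113316)) = 4080057/(1017622 + 114435) = 4080057/1132057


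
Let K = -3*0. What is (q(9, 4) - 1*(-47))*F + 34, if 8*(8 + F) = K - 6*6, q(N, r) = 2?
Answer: -1157/2 ≈ -578.50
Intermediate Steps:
K = 0
F = -25/2 (F = -8 + (0 - 6*6)/8 = -8 + (0 - 36)/8 = -8 + (1/8)*(-36) = -8 - 9/2 = -25/2 ≈ -12.500)
(q(9, 4) - 1*(-47))*F + 34 = (2 - 1*(-47))*(-25/2) + 34 = (2 + 47)*(-25/2) + 34 = 49*(-25/2) + 34 = -1225/2 + 34 = -1157/2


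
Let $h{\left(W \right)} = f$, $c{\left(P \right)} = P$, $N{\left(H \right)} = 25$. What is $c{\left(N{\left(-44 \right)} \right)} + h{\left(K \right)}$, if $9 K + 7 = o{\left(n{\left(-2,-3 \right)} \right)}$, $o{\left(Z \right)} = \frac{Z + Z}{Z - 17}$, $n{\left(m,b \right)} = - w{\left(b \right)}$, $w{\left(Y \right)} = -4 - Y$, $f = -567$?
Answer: $-542$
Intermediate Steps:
$n{\left(m,b \right)} = 4 + b$ ($n{\left(m,b \right)} = - (-4 - b) = 4 + b$)
$o{\left(Z \right)} = \frac{2 Z}{-17 + Z}$
$K = - \frac{19}{24}$ ($K = - \frac{7}{9} + \frac{2 \left(4 - 3\right) \frac{1}{-17 + \left(4 - 3\right)}}{9} = - \frac{7}{9} + \frac{2 \cdot 1 \frac{1}{-17 + 1}}{9} = - \frac{7}{9} + \frac{2 \cdot 1 \frac{1}{-16}}{9} = - \frac{7}{9} + \frac{2 \cdot 1 \left(- \frac{1}{16}\right)}{9} = - \frac{7}{9} + \frac{1}{9} \left(- \frac{1}{8}\right) = - \frac{7}{9} - \frac{1}{72} = - \frac{19}{24} \approx -0.79167$)
$h{\left(W \right)} = -567$
$c{\left(N{\left(-44 \right)} \right)} + h{\left(K \right)} = 25 - 567 = -542$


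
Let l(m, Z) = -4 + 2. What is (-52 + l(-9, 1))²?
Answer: 2916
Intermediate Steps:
l(m, Z) = -2
(-52 + l(-9, 1))² = (-52 - 2)² = (-54)² = 2916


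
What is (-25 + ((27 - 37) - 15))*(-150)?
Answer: 7500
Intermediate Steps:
(-25 + ((27 - 37) - 15))*(-150) = (-25 + (-10 - 15))*(-150) = (-25 - 25)*(-150) = -50*(-150) = 7500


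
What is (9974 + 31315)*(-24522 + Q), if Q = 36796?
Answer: 506781186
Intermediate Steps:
(9974 + 31315)*(-24522 + Q) = (9974 + 31315)*(-24522 + 36796) = 41289*12274 = 506781186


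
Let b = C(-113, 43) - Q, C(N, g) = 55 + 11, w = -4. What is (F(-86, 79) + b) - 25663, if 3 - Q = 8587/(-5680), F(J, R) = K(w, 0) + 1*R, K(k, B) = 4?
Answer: -144945147/5680 ≈ -25519.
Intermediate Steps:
C(N, g) = 66
F(J, R) = 4 + R (F(J, R) = 4 + 1*R = 4 + R)
Q = 25627/5680 (Q = 3 - 8587/(-5680) = 3 - 8587*(-1)/5680 = 3 - 1*(-8587/5680) = 3 + 8587/5680 = 25627/5680 ≈ 4.5118)
b = 349253/5680 (b = 66 - 1*25627/5680 = 66 - 25627/5680 = 349253/5680 ≈ 61.488)
(F(-86, 79) + b) - 25663 = ((4 + 79) + 349253/5680) - 25663 = (83 + 349253/5680) - 25663 = 820693/5680 - 25663 = -144945147/5680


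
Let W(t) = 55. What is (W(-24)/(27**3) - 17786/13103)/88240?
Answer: -349361173/22757656235760 ≈ -1.5351e-5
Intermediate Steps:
(W(-24)/(27**3) - 17786/13103)/88240 = (55/(27**3) - 17786/13103)/88240 = (55/19683 - 17786*1/13103)*(1/88240) = (55*(1/19683) - 17786/13103)*(1/88240) = (55/19683 - 17786/13103)*(1/88240) = -349361173/257906349*1/88240 = -349361173/22757656235760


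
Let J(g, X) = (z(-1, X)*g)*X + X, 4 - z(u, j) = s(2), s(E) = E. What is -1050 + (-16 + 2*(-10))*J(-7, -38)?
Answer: -18834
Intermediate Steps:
z(u, j) = 2 (z(u, j) = 4 - 1*2 = 4 - 2 = 2)
J(g, X) = X + 2*X*g (J(g, X) = (2*g)*X + X = 2*X*g + X = X + 2*X*g)
-1050 + (-16 + 2*(-10))*J(-7, -38) = -1050 + (-16 + 2*(-10))*(-38*(1 + 2*(-7))) = -1050 + (-16 - 20)*(-38*(1 - 14)) = -1050 - (-1368)*(-13) = -1050 - 36*494 = -1050 - 17784 = -18834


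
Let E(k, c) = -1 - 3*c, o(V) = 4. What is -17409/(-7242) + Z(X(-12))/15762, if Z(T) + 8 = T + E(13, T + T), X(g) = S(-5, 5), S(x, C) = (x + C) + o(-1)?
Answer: 321820/133977 ≈ 2.4021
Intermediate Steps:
S(x, C) = 4 + C + x (S(x, C) = (x + C) + 4 = (C + x) + 4 = 4 + C + x)
X(g) = 4 (X(g) = 4 + 5 - 5 = 4)
Z(T) = -9 - 5*T (Z(T) = -8 + (T + (-1 - 3*(T + T))) = -8 + (T + (-1 - 6*T)) = -8 + (-1 - 5*T) = -9 - 5*T)
-17409/(-7242) + Z(X(-12))/15762 = -17409/(-7242) + (-9 - 5*4)/15762 = -17409*(-1/7242) + (-9 - 20)*(1/15762) = 5803/2414 - 29*1/15762 = 5803/2414 - 29/15762 = 321820/133977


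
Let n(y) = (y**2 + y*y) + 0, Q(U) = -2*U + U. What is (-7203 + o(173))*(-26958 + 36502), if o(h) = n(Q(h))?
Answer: 502539320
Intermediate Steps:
Q(U) = -U
n(y) = 2*y**2 (n(y) = (y**2 + y**2) + 0 = 2*y**2 + 0 = 2*y**2)
o(h) = 2*h**2 (o(h) = 2*(-h)**2 = 2*h**2)
(-7203 + o(173))*(-26958 + 36502) = (-7203 + 2*173**2)*(-26958 + 36502) = (-7203 + 2*29929)*9544 = (-7203 + 59858)*9544 = 52655*9544 = 502539320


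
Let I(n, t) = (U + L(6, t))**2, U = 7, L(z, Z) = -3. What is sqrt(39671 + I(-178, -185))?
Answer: sqrt(39687) ≈ 199.22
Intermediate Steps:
I(n, t) = 16 (I(n, t) = (7 - 3)**2 = 4**2 = 16)
sqrt(39671 + I(-178, -185)) = sqrt(39671 + 16) = sqrt(39687)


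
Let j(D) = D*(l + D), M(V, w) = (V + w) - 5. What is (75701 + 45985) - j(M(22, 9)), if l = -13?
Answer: 121348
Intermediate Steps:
M(V, w) = -5 + V + w
j(D) = D*(-13 + D)
(75701 + 45985) - j(M(22, 9)) = (75701 + 45985) - (-5 + 22 + 9)*(-13 + (-5 + 22 + 9)) = 121686 - 26*(-13 + 26) = 121686 - 26*13 = 121686 - 1*338 = 121686 - 338 = 121348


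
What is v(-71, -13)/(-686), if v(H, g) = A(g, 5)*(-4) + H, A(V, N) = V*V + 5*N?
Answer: 121/98 ≈ 1.2347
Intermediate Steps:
A(V, N) = V² + 5*N
v(H, g) = -100 + H - 4*g² (v(H, g) = (g² + 5*5)*(-4) + H = (g² + 25)*(-4) + H = (25 + g²)*(-4) + H = (-100 - 4*g²) + H = -100 + H - 4*g²)
v(-71, -13)/(-686) = (-100 - 71 - 4*(-13)²)/(-686) = (-100 - 71 - 4*169)*(-1/686) = (-100 - 71 - 676)*(-1/686) = -847*(-1/686) = 121/98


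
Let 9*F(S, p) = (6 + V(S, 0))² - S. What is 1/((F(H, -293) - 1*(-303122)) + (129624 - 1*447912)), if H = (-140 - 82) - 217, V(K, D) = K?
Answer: 9/51434 ≈ 0.00017498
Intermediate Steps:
H = -439 (H = -222 - 217 = -439)
F(S, p) = -S/9 + (6 + S)²/9 (F(S, p) = ((6 + S)² - S)/9 = -S/9 + (6 + S)²/9)
1/((F(H, -293) - 1*(-303122)) + (129624 - 1*447912)) = 1/(((-⅑*(-439) + (6 - 439)²/9) - 1*(-303122)) + (129624 - 1*447912)) = 1/(((439/9 + (⅑)*(-433)²) + 303122) + (129624 - 447912)) = 1/(((439/9 + (⅑)*187489) + 303122) - 318288) = 1/(((439/9 + 187489/9) + 303122) - 318288) = 1/((187928/9 + 303122) - 318288) = 1/(2916026/9 - 318288) = 1/(51434/9) = 9/51434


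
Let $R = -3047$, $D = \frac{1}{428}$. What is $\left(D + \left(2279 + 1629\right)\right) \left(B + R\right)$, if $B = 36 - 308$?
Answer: $- \frac{5551442375}{428} \approx -1.2971 \cdot 10^{7}$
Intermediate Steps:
$B = -272$ ($B = 36 - 308 = -272$)
$D = \frac{1}{428} \approx 0.0023364$
$\left(D + \left(2279 + 1629\right)\right) \left(B + R\right) = \left(\frac{1}{428} + \left(2279 + 1629\right)\right) \left(-272 - 3047\right) = \left(\frac{1}{428} + 3908\right) \left(-3319\right) = \frac{1672625}{428} \left(-3319\right) = - \frac{5551442375}{428}$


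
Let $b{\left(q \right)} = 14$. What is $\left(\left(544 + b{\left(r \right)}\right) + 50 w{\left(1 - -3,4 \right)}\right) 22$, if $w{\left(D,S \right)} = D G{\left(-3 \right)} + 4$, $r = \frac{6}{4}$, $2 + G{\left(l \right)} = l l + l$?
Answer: $34276$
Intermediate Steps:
$G{\left(l \right)} = -2 + l + l^{2}$ ($G{\left(l \right)} = -2 + \left(l l + l\right) = -2 + \left(l^{2} + l\right) = -2 + \left(l + l^{2}\right) = -2 + l + l^{2}$)
$r = \frac{3}{2}$ ($r = 6 \cdot \frac{1}{4} = \frac{3}{2} \approx 1.5$)
$w{\left(D,S \right)} = 4 + 4 D$ ($w{\left(D,S \right)} = D \left(-2 - 3 + \left(-3\right)^{2}\right) + 4 = D \left(-2 - 3 + 9\right) + 4 = D 4 + 4 = 4 D + 4 = 4 + 4 D$)
$\left(\left(544 + b{\left(r \right)}\right) + 50 w{\left(1 - -3,4 \right)}\right) 22 = \left(\left(544 + 14\right) + 50 \left(4 + 4 \left(1 - -3\right)\right)\right) 22 = \left(558 + 50 \left(4 + 4 \left(1 + 3\right)\right)\right) 22 = \left(558 + 50 \left(4 + 4 \cdot 4\right)\right) 22 = \left(558 + 50 \left(4 + 16\right)\right) 22 = \left(558 + 50 \cdot 20\right) 22 = \left(558 + 1000\right) 22 = 1558 \cdot 22 = 34276$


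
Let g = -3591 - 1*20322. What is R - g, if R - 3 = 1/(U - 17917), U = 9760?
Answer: 195082811/8157 ≈ 23916.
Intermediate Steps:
g = -23913 (g = -3591 - 20322 = -23913)
R = 24470/8157 (R = 3 + 1/(9760 - 17917) = 3 + 1/(-8157) = 3 - 1/8157 = 24470/8157 ≈ 2.9999)
R - g = 24470/8157 - 1*(-23913) = 24470/8157 + 23913 = 195082811/8157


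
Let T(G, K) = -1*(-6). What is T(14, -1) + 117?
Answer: 123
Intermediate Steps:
T(G, K) = 6
T(14, -1) + 117 = 6 + 117 = 123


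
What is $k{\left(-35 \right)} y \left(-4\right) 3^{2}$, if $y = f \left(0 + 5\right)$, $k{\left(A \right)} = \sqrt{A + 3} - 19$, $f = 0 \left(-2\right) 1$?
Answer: $0$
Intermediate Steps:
$f = 0$ ($f = 0 \cdot 1 = 0$)
$k{\left(A \right)} = -19 + \sqrt{3 + A}$ ($k{\left(A \right)} = \sqrt{3 + A} - 19 = -19 + \sqrt{3 + A}$)
$y = 0$ ($y = 0 \left(0 + 5\right) = 0 \cdot 5 = 0$)
$k{\left(-35 \right)} y \left(-4\right) 3^{2} = \left(-19 + \sqrt{3 - 35}\right) 0 \left(-4\right) 3^{2} = \left(-19 + \sqrt{-32}\right) 0 \cdot 9 = \left(-19 + 4 i \sqrt{2}\right) 0 = 0$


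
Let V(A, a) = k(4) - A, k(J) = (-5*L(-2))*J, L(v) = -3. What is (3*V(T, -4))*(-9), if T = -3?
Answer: -1701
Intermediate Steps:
k(J) = 15*J (k(J) = (-5*(-3))*J = 15*J)
V(A, a) = 60 - A (V(A, a) = 15*4 - A = 60 - A)
(3*V(T, -4))*(-9) = (3*(60 - 1*(-3)))*(-9) = (3*(60 + 3))*(-9) = (3*63)*(-9) = 189*(-9) = -1701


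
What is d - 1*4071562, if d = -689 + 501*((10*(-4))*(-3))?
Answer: -4012131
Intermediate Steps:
d = 59431 (d = -689 + 501*(-40*(-3)) = -689 + 501*120 = -689 + 60120 = 59431)
d - 1*4071562 = 59431 - 1*4071562 = 59431 - 4071562 = -4012131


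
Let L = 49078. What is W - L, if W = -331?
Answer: -49409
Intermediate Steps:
W - L = -331 - 1*49078 = -331 - 49078 = -49409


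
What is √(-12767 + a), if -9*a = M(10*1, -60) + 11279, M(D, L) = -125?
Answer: I*√126057/3 ≈ 118.35*I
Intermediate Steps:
a = -3718/3 (a = -(-125 + 11279)/9 = -⅑*11154 = -3718/3 ≈ -1239.3)
√(-12767 + a) = √(-12767 - 3718/3) = √(-42019/3) = I*√126057/3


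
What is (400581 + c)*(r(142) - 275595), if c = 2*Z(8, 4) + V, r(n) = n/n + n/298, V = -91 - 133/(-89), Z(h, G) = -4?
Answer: -1463625286671485/13261 ≈ -1.1037e+11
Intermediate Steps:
V = -7966/89 (V = -91 - 133*(-1/89) = -91 + 133/89 = -7966/89 ≈ -89.506)
r(n) = 1 + n/298 (r(n) = 1 + n*(1/298) = 1 + n/298)
c = -8678/89 (c = 2*(-4) - 7966/89 = -8 - 7966/89 = -8678/89 ≈ -97.506)
(400581 + c)*(r(142) - 275595) = (400581 - 8678/89)*((1 + (1/298)*142) - 275595) = 35643031*((1 + 71/149) - 275595)/89 = 35643031*(220/149 - 275595)/89 = (35643031/89)*(-41063435/149) = -1463625286671485/13261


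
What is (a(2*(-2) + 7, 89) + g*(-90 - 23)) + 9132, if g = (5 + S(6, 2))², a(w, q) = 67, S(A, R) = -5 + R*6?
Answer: -7073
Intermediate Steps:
S(A, R) = -5 + 6*R
g = 144 (g = (5 + (-5 + 6*2))² = (5 + (-5 + 12))² = (5 + 7)² = 12² = 144)
(a(2*(-2) + 7, 89) + g*(-90 - 23)) + 9132 = (67 + 144*(-90 - 23)) + 9132 = (67 + 144*(-113)) + 9132 = (67 - 16272) + 9132 = -16205 + 9132 = -7073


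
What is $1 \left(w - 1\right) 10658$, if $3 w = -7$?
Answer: $- \frac{106580}{3} \approx -35527.0$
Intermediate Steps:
$w = - \frac{7}{3}$ ($w = \frac{1}{3} \left(-7\right) = - \frac{7}{3} \approx -2.3333$)
$1 \left(w - 1\right) 10658 = 1 \left(- \frac{7}{3} - 1\right) 10658 = 1 \left(- \frac{10}{3}\right) 10658 = \left(- \frac{10}{3}\right) 10658 = - \frac{106580}{3}$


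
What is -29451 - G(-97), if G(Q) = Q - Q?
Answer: -29451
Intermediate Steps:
G(Q) = 0
-29451 - G(-97) = -29451 - 1*0 = -29451 + 0 = -29451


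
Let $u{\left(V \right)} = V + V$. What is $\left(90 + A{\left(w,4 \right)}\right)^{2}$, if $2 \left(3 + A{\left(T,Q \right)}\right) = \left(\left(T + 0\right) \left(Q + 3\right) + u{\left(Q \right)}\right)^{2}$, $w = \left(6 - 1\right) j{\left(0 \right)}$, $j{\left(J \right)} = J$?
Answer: $14161$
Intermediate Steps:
$u{\left(V \right)} = 2 V$
$w = 0$ ($w = \left(6 - 1\right) 0 = 5 \cdot 0 = 0$)
$A{\left(T,Q \right)} = -3 + \frac{\left(2 Q + T \left(3 + Q\right)\right)^{2}}{2}$ ($A{\left(T,Q \right)} = -3 + \frac{\left(\left(T + 0\right) \left(Q + 3\right) + 2 Q\right)^{2}}{2} = -3 + \frac{\left(T \left(3 + Q\right) + 2 Q\right)^{2}}{2} = -3 + \frac{\left(2 Q + T \left(3 + Q\right)\right)^{2}}{2}$)
$\left(90 + A{\left(w,4 \right)}\right)^{2} = \left(90 - \left(3 - \frac{\left(2 \cdot 4 + 3 \cdot 0 + 4 \cdot 0\right)^{2}}{2}\right)\right)^{2} = \left(90 - \left(3 - \frac{\left(8 + 0 + 0\right)^{2}}{2}\right)\right)^{2} = \left(90 - \left(3 - \frac{8^{2}}{2}\right)\right)^{2} = \left(90 + \left(-3 + \frac{1}{2} \cdot 64\right)\right)^{2} = \left(90 + \left(-3 + 32\right)\right)^{2} = \left(90 + 29\right)^{2} = 119^{2} = 14161$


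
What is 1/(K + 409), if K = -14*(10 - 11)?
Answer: 1/423 ≈ 0.0023641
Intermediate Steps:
K = 14 (K = -14*(-1) = 14)
1/(K + 409) = 1/(14 + 409) = 1/423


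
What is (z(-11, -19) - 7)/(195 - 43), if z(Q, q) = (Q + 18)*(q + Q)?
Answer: -217/152 ≈ -1.4276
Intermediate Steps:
z(Q, q) = (18 + Q)*(Q + q)
(z(-11, -19) - 7)/(195 - 43) = (((-11)**2 + 18*(-11) + 18*(-19) - 11*(-19)) - 7)/(195 - 43) = ((121 - 198 - 342 + 209) - 7)/152 = (-210 - 7)*(1/152) = -217*1/152 = -217/152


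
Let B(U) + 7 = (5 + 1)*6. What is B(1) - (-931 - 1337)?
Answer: 2297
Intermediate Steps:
B(U) = 29 (B(U) = -7 + (5 + 1)*6 = -7 + 6*6 = -7 + 36 = 29)
B(1) - (-931 - 1337) = 29 - (-931 - 1337) = 29 - 1*(-2268) = 29 + 2268 = 2297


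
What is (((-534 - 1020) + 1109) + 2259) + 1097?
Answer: 2911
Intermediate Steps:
(((-534 - 1020) + 1109) + 2259) + 1097 = ((-1554 + 1109) + 2259) + 1097 = (-445 + 2259) + 1097 = 1814 + 1097 = 2911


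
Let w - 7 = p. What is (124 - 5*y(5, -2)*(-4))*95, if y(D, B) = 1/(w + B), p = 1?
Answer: 36290/3 ≈ 12097.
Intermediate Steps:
w = 8 (w = 7 + 1 = 8)
y(D, B) = 1/(8 + B)
(124 - 5*y(5, -2)*(-4))*95 = (124 - 5/(8 - 2)*(-4))*95 = (124 - 5/6*(-4))*95 = (124 - 5*⅙*(-4))*95 = (124 - ⅚*(-4))*95 = (124 + 10/3)*95 = (382/3)*95 = 36290/3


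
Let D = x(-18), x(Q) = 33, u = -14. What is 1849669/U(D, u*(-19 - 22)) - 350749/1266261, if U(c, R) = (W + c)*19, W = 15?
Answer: 41084979553/20260176 ≈ 2027.9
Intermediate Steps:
D = 33
U(c, R) = 285 + 19*c (U(c, R) = (15 + c)*19 = 285 + 19*c)
1849669/U(D, u*(-19 - 22)) - 350749/1266261 = 1849669/(285 + 19*33) - 350749/1266261 = 1849669/(285 + 627) - 350749*1/1266261 = 1849669/912 - 350749/1266261 = 1849669*(1/912) - 350749/1266261 = 97351/48 - 350749/1266261 = 41084979553/20260176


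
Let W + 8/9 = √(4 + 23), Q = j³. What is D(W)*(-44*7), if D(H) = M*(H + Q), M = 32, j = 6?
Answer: -19081216/9 - 29568*√3 ≈ -2.1713e+6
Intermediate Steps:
Q = 216 (Q = 6³ = 216)
W = -8/9 + 3*√3 (W = -8/9 + √(4 + 23) = -8/9 + √27 = -8/9 + 3*√3 ≈ 4.3073)
D(H) = 6912 + 32*H (D(H) = 32*(H + 216) = 32*(216 + H) = 6912 + 32*H)
D(W)*(-44*7) = (6912 + 32*(-8/9 + 3*√3))*(-44*7) = (6912 + (-256/9 + 96*√3))*(-308) = (61952/9 + 96*√3)*(-308) = -19081216/9 - 29568*√3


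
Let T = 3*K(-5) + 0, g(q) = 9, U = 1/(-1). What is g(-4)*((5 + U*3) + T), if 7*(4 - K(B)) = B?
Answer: 1017/7 ≈ 145.29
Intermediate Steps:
U = -1
K(B) = 4 - B/7
T = 99/7 (T = 3*(4 - ⅐*(-5)) + 0 = 3*(4 + 5/7) + 0 = 3*(33/7) + 0 = 99/7 + 0 = 99/7 ≈ 14.143)
g(-4)*((5 + U*3) + T) = 9*((5 - 1*3) + 99/7) = 9*((5 - 3) + 99/7) = 9*(2 + 99/7) = 9*(113/7) = 1017/7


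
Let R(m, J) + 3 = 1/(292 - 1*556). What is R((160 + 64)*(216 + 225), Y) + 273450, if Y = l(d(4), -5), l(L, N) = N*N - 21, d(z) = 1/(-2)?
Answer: 72190007/264 ≈ 2.7345e+5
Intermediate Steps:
d(z) = -1/2
l(L, N) = -21 + N**2 (l(L, N) = N**2 - 21 = -21 + N**2)
Y = 4 (Y = -21 + (-5)**2 = -21 + 25 = 4)
R(m, J) = -793/264 (R(m, J) = -3 + 1/(292 - 1*556) = -3 + 1/(292 - 556) = -3 + 1/(-264) = -3 - 1/264 = -793/264)
R((160 + 64)*(216 + 225), Y) + 273450 = -793/264 + 273450 = 72190007/264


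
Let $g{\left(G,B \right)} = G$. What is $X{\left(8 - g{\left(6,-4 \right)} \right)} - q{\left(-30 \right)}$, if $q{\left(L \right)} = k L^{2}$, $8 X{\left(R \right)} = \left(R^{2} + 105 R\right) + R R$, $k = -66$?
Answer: $\frac{237709}{4} \approx 59427.0$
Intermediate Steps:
$X{\left(R \right)} = \frac{R^{2}}{4} + \frac{105 R}{8}$ ($X{\left(R \right)} = \frac{\left(R^{2} + 105 R\right) + R R}{8} = \frac{\left(R^{2} + 105 R\right) + R^{2}}{8} = \frac{2 R^{2} + 105 R}{8} = \frac{R^{2}}{4} + \frac{105 R}{8}$)
$q{\left(L \right)} = - 66 L^{2}$
$X{\left(8 - g{\left(6,-4 \right)} \right)} - q{\left(-30 \right)} = \frac{\left(8 - 6\right) \left(105 + 2 \left(8 - 6\right)\right)}{8} - - 66 \left(-30\right)^{2} = \frac{\left(8 - 6\right) \left(105 + 2 \left(8 - 6\right)\right)}{8} - \left(-66\right) 900 = \frac{1}{8} \cdot 2 \left(105 + 2 \cdot 2\right) - -59400 = \frac{1}{8} \cdot 2 \left(105 + 4\right) + 59400 = \frac{1}{8} \cdot 2 \cdot 109 + 59400 = \frac{109}{4} + 59400 = \frac{237709}{4}$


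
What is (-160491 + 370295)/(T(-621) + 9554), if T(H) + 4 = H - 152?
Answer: 209804/8777 ≈ 23.904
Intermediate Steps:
T(H) = -156 + H (T(H) = -4 + (H - 152) = -4 + (-152 + H) = -156 + H)
(-160491 + 370295)/(T(-621) + 9554) = (-160491 + 370295)/((-156 - 621) + 9554) = 209804/(-777 + 9554) = 209804/8777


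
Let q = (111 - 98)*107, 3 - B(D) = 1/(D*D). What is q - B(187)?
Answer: 48536973/34969 ≈ 1388.0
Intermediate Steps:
B(D) = 3 - 1/D² (B(D) = 3 - 1/(D*D) = 3 - 1/(D²) = 3 - 1/D²)
q = 1391 (q = 13*107 = 1391)
q - B(187) = 1391 - (3 - 1/187²) = 1391 - (3 - 1*1/34969) = 1391 - (3 - 1/34969) = 1391 - 1*104906/34969 = 1391 - 104906/34969 = 48536973/34969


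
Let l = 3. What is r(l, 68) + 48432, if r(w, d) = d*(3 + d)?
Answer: 53260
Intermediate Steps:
r(l, 68) + 48432 = 68*(3 + 68) + 48432 = 68*71 + 48432 = 4828 + 48432 = 53260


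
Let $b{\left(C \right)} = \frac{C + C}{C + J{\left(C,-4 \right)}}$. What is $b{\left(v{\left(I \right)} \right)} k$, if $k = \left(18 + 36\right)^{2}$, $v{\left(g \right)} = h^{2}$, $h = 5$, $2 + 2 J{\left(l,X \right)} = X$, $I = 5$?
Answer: $\frac{72900}{11} \approx 6627.3$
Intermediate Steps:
$J{\left(l,X \right)} = -1 + \frac{X}{2}$
$v{\left(g \right)} = 25$ ($v{\left(g \right)} = 5^{2} = 25$)
$b{\left(C \right)} = \frac{2 C}{-3 + C}$ ($b{\left(C \right)} = \frac{C + C}{C + \left(-1 + \frac{1}{2} \left(-4\right)\right)} = \frac{2 C}{C - 3} = \frac{2 C}{-3 + C}$)
$k = 2916$ ($k = 54^{2} = 2916$)
$b{\left(v{\left(I \right)} \right)} k = 2 \cdot 25 \frac{1}{-3 + 25} \cdot 2916 = 2 \cdot 25 \cdot \frac{1}{22} \cdot 2916 = \frac{25}{11} \cdot 2916 = \frac{72900}{11}$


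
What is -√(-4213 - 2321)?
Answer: -33*I*√6 ≈ -80.833*I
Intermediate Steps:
-√(-4213 - 2321) = -√(-6534) = -33*I*√6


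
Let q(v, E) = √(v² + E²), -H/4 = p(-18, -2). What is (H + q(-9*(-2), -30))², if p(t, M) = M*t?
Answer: 21960 - 1728*√34 ≈ 11884.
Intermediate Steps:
H = -144 (H = -(-8)*(-18) = -4*36 = -144)
q(v, E) = √(E² + v²)
(H + q(-9*(-2), -30))² = (-144 + √((-30)² + (-9*(-2))²))² = (-144 + √(900 + 18²))² = (-144 + √(900 + 324))² = (-144 + √1224)² = (-144 + 6*√34)²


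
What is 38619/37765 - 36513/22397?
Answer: -73423386/120831815 ≈ -0.60765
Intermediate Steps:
38619/37765 - 36513/22397 = 38619*(1/37765) - 36513*1/22397 = 5517/5395 - 36513/22397 = -73423386/120831815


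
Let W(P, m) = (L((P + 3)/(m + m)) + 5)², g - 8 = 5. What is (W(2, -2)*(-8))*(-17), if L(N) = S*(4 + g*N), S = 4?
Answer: 263296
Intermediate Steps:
g = 13 (g = 8 + 5 = 13)
L(N) = 16 + 52*N (L(N) = 4*(4 + 13*N) = 16 + 52*N)
W(P, m) = (21 + 26*(3 + P)/m)² (W(P, m) = ((16 + 52*((P + 3)/(m + m))) + 5)² = ((16 + 52*((3 + P)/((2*m)))) + 5)² = ((16 + 52*((3 + P)*(1/(2*m)))) + 5)² = ((16 + 52*((3 + P)/(2*m))) + 5)² = ((16 + 26*(3 + P)/m) + 5)² = (21 + 26*(3 + P)/m)²)
(W(2, -2)*(-8))*(-17) = (((78 + 21*(-2) + 26*2)²/(-2)²)*(-8))*(-17) = (((78 - 42 + 52)²/4)*(-8))*(-17) = (((¼)*88²)*(-8))*(-17) = (((¼)*7744)*(-8))*(-17) = (1936*(-8))*(-17) = -15488*(-17) = 263296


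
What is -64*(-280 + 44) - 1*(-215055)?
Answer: 230159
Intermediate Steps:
-64*(-280 + 44) - 1*(-215055) = -64*(-236) + 215055 = 15104 + 215055 = 230159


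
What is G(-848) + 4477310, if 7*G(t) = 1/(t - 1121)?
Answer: 61710763729/13783 ≈ 4.4773e+6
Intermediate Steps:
G(t) = 1/(7*(-1121 + t)) (G(t) = 1/(7*(t - 1121)) = 1/(7*(-1121 + t)))
G(-848) + 4477310 = 1/(7*(-1121 - 848)) + 4477310 = (⅐)/(-1969) + 4477310 = (⅐)*(-1/1969) + 4477310 = -1/13783 + 4477310 = 61710763729/13783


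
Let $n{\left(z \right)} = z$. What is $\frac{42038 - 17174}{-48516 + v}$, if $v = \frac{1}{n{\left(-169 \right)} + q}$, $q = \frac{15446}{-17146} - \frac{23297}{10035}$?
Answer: $- \frac{122797534024928}{239609309595017} \approx -0.51249$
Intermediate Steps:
$q = - \frac{277225486}{86030055}$ ($q = 15446 \left(- \frac{1}{17146}\right) - \frac{23297}{10035} = - \frac{7723}{8573} - \frac{23297}{10035} = - \frac{277225486}{86030055} \approx -3.2224$)
$v = - \frac{86030055}{14816304781}$ ($v = \frac{1}{-169 - \frac{277225486}{86030055}} = \frac{1}{- \frac{14816304781}{86030055}} = - \frac{86030055}{14816304781} \approx -0.0058064$)
$\frac{42038 - 17174}{-48516 + v} = \frac{42038 - 17174}{-48516 - \frac{86030055}{14816304781}} = \frac{24864}{- \frac{718827928785051}{14816304781}} = 24864 \left(- \frac{14816304781}{718827928785051}\right) = - \frac{122797534024928}{239609309595017}$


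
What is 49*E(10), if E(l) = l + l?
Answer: 980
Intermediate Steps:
E(l) = 2*l
49*E(10) = 49*(2*10) = 49*20 = 980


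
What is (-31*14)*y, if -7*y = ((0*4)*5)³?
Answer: 0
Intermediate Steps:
y = 0 (y = -((0*4)*5)³/7 = -(0*5)³/7 = -⅐*0³ = -⅐*0 = 0)
(-31*14)*y = -31*14*0 = -434*0 = 0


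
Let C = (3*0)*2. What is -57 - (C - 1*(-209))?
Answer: -266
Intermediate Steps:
C = 0 (C = 0*2 = 0)
-57 - (C - 1*(-209)) = -57 - (0 - 1*(-209)) = -57 - (0 + 209) = -57 - 1*209 = -57 - 209 = -266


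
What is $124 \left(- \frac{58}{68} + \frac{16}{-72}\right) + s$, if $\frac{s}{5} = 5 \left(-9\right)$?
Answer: $- \frac{54823}{153} \approx -358.32$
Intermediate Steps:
$s = -225$ ($s = 5 \cdot 5 \left(-9\right) = 5 \left(-45\right) = -225$)
$124 \left(- \frac{58}{68} + \frac{16}{-72}\right) + s = 124 \left(- \frac{58}{68} + \frac{16}{-72}\right) - 225 = 124 \left(\left(-58\right) \frac{1}{68} + 16 \left(- \frac{1}{72}\right)\right) - 225 = 124 \left(- \frac{29}{34} - \frac{2}{9}\right) - 225 = 124 \left(- \frac{329}{306}\right) - 225 = - \frac{20398}{153} - 225 = - \frac{54823}{153}$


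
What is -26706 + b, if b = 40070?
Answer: 13364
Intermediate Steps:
-26706 + b = -26706 + 40070 = 13364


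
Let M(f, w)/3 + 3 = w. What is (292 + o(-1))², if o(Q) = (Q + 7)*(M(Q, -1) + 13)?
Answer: 88804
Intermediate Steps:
M(f, w) = -9 + 3*w
o(Q) = 7 + Q (o(Q) = (Q + 7)*((-9 + 3*(-1)) + 13) = (7 + Q)*((-9 - 3) + 13) = (7 + Q)*(-12 + 13) = (7 + Q)*1 = 7 + Q)
(292 + o(-1))² = (292 + (7 - 1))² = (292 + 6)² = 298² = 88804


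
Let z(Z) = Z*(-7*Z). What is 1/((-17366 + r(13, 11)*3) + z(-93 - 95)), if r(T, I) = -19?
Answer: -1/264831 ≈ -3.7760e-6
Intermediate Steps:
z(Z) = -7*Z²
1/((-17366 + r(13, 11)*3) + z(-93 - 95)) = 1/((-17366 - 19*3) - 7*(-93 - 95)²) = 1/((-17366 - 57) - 7*(-188)²) = 1/(-17423 - 7*35344) = 1/(-17423 - 247408) = 1/(-264831) = -1/264831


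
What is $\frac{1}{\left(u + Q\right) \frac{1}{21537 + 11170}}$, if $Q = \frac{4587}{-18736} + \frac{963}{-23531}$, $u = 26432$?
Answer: $\frac{14419758020912}{11653130021047} \approx 1.2374$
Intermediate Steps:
$Q = - \frac{125979465}{440876816}$ ($Q = 4587 \left(- \frac{1}{18736}\right) + 963 \left(- \frac{1}{23531}\right) = - \frac{4587}{18736} - \frac{963}{23531} = - \frac{125979465}{440876816} \approx -0.28575$)
$\frac{1}{\left(u + Q\right) \frac{1}{21537 + 11170}} = \frac{1}{\left(26432 - \frac{125979465}{440876816}\right) \frac{1}{21537 + 11170}} = \frac{1}{\frac{11653130021047}{440876816} \cdot \frac{1}{32707}} = \frac{1}{\frac{11653130021047}{14419758020912}} = \frac{14419758020912}{11653130021047}$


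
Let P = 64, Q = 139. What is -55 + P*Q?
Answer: 8841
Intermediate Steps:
-55 + P*Q = -55 + 64*139 = -55 + 8896 = 8841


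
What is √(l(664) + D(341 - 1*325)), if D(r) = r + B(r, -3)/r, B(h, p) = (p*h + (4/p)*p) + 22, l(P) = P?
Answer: √10858/4 ≈ 26.050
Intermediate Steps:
B(h, p) = 26 + h*p (B(h, p) = (h*p + 4) + 22 = (4 + h*p) + 22 = 26 + h*p)
D(r) = r + (26 - 3*r)/r (D(r) = r + (26 + r*(-3))/r = r + (26 - 3*r)/r)
√(l(664) + D(341 - 1*325)) = √(664 + (-3 + (341 - 1*325) + 26/(341 - 1*325))) = √(664 + (-3 + (341 - 325) + 26/(341 - 325))) = √(664 + (-3 + 16 + 26/16)) = √(664 + (-3 + 16 + 26*(1/16))) = √(664 + (-3 + 16 + 13/8)) = √(664 + 117/8) = √(5429/8) = √10858/4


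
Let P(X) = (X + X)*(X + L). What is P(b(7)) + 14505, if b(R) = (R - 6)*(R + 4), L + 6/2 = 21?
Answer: 15143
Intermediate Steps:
L = 18 (L = -3 + 21 = 18)
b(R) = (-6 + R)*(4 + R)
P(X) = 2*X*(18 + X) (P(X) = (X + X)*(X + 18) = (2*X)*(18 + X) = 2*X*(18 + X))
P(b(7)) + 14505 = 2*(-24 + 7² - 2*7)*(18 + (-24 + 7² - 2*7)) + 14505 = 2*(-24 + 49 - 14)*(18 + (-24 + 49 - 14)) + 14505 = 2*11*(18 + 11) + 14505 = 2*11*29 + 14505 = 638 + 14505 = 15143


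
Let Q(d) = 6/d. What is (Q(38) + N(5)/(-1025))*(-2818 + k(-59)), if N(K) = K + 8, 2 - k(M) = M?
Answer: -7796796/19475 ≈ -400.35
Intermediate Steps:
k(M) = 2 - M
N(K) = 8 + K
(Q(38) + N(5)/(-1025))*(-2818 + k(-59)) = (6/38 + (8 + 5)/(-1025))*(-2818 + (2 - 1*(-59))) = (6*(1/38) + 13*(-1/1025))*(-2818 + (2 + 59)) = (3/19 - 13/1025)*(-2818 + 61) = (2828/19475)*(-2757) = -7796796/19475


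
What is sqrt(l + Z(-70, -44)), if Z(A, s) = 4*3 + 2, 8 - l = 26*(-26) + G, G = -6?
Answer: 8*sqrt(11) ≈ 26.533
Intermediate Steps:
l = 690 (l = 8 - (26*(-26) - 6) = 8 - (-676 - 6) = 8 - 1*(-682) = 8 + 682 = 690)
Z(A, s) = 14 (Z(A, s) = 12 + 2 = 14)
sqrt(l + Z(-70, -44)) = sqrt(690 + 14) = sqrt(704) = 8*sqrt(11)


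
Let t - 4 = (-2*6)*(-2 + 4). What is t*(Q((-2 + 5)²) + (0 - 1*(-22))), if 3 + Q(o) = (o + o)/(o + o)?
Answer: -400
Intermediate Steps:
Q(o) = -2 (Q(o) = -3 + (o + o)/(o + o) = -3 + (2*o)/((2*o)) = -3 + (2*o)*(1/(2*o)) = -3 + 1 = -2)
t = -20 (t = 4 + (-2*6)*(-2 + 4) = 4 - 12*2 = 4 - 24 = -20)
t*(Q((-2 + 5)²) + (0 - 1*(-22))) = -20*(-2 + (0 - 1*(-22))) = -20*(-2 + (0 + 22)) = -20*(-2 + 22) = -20*20 = -400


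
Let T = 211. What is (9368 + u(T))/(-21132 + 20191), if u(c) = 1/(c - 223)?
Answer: -112415/11292 ≈ -9.9553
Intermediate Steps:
u(c) = 1/(-223 + c)
(9368 + u(T))/(-21132 + 20191) = (9368 + 1/(-223 + 211))/(-21132 + 20191) = (9368 + 1/(-12))/(-941) = (9368 - 1/12)*(-1/941) = (112415/12)*(-1/941) = -112415/11292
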